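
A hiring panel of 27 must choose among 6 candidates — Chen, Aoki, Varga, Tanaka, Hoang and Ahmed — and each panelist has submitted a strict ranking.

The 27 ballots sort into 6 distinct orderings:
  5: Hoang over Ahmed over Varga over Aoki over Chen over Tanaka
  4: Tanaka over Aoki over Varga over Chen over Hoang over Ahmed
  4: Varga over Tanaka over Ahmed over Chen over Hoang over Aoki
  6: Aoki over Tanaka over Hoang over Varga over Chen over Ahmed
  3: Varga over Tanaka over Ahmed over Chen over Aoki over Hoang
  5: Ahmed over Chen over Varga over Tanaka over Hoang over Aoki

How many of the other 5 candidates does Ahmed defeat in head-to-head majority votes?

2

Ahmed against each rival (27 committee members):
Ahmed vs Chen: 17 to 10, Ahmed.
Ahmed vs Aoki: Ahmed, 17–10.
Ahmed vs Varga: Ahmed preferred on 5+5 = 10 ballots; Varga wins 17–10.
Ahmed–Tanaka: Tanaka 17–10.
Ahmed vs Hoang: Ahmed is ranked higher on 4+3+5 = 12 ballots, Hoang on 15. Hoang wins 15–12.
Ahmed beats Chen, Aoki; loses to Varga, Tanaka, Hoang — 2 pairwise wins.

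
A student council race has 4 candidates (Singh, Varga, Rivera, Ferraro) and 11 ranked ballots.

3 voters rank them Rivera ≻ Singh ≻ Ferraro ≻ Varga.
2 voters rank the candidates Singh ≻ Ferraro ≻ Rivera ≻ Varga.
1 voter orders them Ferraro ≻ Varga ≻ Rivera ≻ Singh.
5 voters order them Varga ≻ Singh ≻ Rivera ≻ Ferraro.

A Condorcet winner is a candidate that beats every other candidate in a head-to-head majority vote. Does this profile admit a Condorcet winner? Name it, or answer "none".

none

Check each pair by majority over 11 ballots:
Singh vs Varga: Varga wins 6–5.
Singh–Rivera: Singh 7–4.
Singh–Ferraro: Singh 10–1.
Varga vs Rivera: Varga wins 6–5.
Varga vs Ferraro: Ferraro wins 6–5.
Rivera vs Ferraro: Rivera wins 8–3.
Each candidate drops at least one matchup (Singh loses to Varga; Varga loses to Ferraro; Rivera loses to Singh; Ferraro loses to Singh); the cycle Singh → Ferraro → Varga → Singh rules out a Condorcet winner.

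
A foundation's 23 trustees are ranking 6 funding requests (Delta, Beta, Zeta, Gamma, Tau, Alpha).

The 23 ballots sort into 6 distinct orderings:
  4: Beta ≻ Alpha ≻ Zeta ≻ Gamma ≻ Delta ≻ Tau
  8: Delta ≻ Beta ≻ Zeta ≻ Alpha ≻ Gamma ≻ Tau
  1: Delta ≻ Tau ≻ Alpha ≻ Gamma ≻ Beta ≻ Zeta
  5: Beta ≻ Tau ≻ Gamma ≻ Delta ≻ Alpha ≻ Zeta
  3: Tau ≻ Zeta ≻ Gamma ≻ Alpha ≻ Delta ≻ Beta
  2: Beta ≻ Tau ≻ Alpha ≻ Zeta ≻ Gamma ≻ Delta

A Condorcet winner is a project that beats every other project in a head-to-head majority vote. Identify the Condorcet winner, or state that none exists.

none

Check each pair by majority over 23 ballots:
Delta–Beta: Delta 12–11.
Delta vs Zeta: Delta, 14–9.
Delta vs Gamma: 8+1 = 9 for Delta, 14 for Gamma — Gamma by 14–9.
Delta vs Tau: 13 to 10, Delta.
Delta vs Alpha: Delta wins 14–9.
Beta vs Zeta: Beta wins 20–3.
Beta vs Gamma: Beta, 19–4.
Beta vs Tau: Beta preferred on 4+8+5+2 = 19 ballots; Beta wins 19–4.
Beta vs Alpha: Beta preferred on 4+8+5+2 = 19 ballots; Beta wins 19–4.
Zeta vs Gamma: Zeta is ranked higher on 4+8+3+2 = 17 ballots, Gamma on 6. Zeta wins 17–6.
Zeta–Tau: Zeta 12–11.
Zeta vs Alpha: 8+3 = 11 for Zeta, 12 for Alpha — Alpha by 12–11.
Gamma vs Tau: Gamma is ranked higher on 4+8 = 12 ballots, Tau on 11. Gamma wins 12–11.
Gamma vs Alpha: 8 to 15, Alpha.
Tau vs Alpha: 11 to 12, Alpha.
No project is unbeaten: Delta loses to Gamma; Beta loses to Delta; Zeta loses to Delta; Gamma loses to Beta; Tau loses to Delta; Alpha loses to Delta. In particular Delta beats Beta beats Gamma beats Delta is a majority cycle — no Condorcet winner exists.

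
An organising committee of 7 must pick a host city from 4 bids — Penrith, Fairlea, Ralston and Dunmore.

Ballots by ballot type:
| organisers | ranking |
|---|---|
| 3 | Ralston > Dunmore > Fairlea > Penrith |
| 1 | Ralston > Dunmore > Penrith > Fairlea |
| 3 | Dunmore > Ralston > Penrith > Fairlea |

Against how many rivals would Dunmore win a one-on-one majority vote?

Dunmore against each rival (7 organisers):
Dunmore vs Penrith: Dunmore, 7–0.
Dunmore vs Fairlea: 7 to 0, Dunmore.
Dunmore vs Ralston: Ralston wins 4–3.
Dunmore beats Penrith, Fairlea; loses to Ralston — 2 pairwise wins.

2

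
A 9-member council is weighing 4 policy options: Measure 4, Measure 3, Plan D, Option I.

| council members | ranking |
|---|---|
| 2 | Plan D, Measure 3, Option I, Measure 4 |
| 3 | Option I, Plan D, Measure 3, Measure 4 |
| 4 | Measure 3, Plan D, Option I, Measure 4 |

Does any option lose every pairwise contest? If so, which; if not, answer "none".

Head-to-head results (9 council members):
Measure 4–Measure 3: Measure 3 9–0.
Measure 4 vs Plan D: Measure 4 preferred on 0 ballots; Plan D wins 9–0.
Measure 4 vs Option I: Option I wins 9–0.
Measure 3 vs Plan D: Measure 3 is ranked higher on 4 ballots, Plan D on 5. Plan D wins 5–4.
Measure 3 vs Option I: Measure 3 preferred on 2+4 = 6 ballots; Measure 3 wins 6–3.
Plan D vs Option I: 6 to 3, Plan D.
Measure 4 is beaten in every head-to-head and is the Condorcet loser.

Measure 4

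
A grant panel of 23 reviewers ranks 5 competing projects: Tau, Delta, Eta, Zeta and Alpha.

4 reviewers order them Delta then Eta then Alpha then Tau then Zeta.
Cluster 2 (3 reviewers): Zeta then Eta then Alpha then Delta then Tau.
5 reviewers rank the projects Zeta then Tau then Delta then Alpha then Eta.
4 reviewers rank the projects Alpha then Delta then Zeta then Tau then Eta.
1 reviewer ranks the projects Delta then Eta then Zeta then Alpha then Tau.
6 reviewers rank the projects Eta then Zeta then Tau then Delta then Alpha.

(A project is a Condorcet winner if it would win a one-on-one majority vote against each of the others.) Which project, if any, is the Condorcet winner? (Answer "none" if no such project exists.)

Zeta

Check each pair by majority over 23 ballots:
Tau vs Delta: Tau preferred on 5+6 = 11 ballots; Delta wins 12–11.
Tau vs Eta: Tau is ranked higher on 5+4 = 9 ballots, Eta on 14. Eta wins 14–9.
Tau vs Zeta: 4 to 19, Zeta.
Tau vs Alpha: Tau is ranked higher on 5+6 = 11 ballots, Alpha on 12. Alpha wins 12–11.
Delta vs Eta: 4+5+4+1 = 14 for Delta, 9 for Eta — Delta by 14–9.
Delta vs Zeta: Delta preferred on 4+4+1 = 9 ballots; Zeta wins 14–9.
Delta vs Alpha: 4+5+1+6 = 16 for Delta, 7 for Alpha — Delta by 16–7.
Eta vs Zeta: Eta is ranked higher on 4+1+6 = 11 ballots, Zeta on 12. Zeta wins 12–11.
Eta vs Alpha: 4+3+1+6 = 14 for Eta, 9 for Alpha — Eta by 14–9.
Zeta vs Alpha: Zeta is ranked higher on 3+5+1+6 = 15 ballots, Alpha on 8. Zeta wins 15–8.
Only Zeta has no losses; Zeta is the Condorcet winner.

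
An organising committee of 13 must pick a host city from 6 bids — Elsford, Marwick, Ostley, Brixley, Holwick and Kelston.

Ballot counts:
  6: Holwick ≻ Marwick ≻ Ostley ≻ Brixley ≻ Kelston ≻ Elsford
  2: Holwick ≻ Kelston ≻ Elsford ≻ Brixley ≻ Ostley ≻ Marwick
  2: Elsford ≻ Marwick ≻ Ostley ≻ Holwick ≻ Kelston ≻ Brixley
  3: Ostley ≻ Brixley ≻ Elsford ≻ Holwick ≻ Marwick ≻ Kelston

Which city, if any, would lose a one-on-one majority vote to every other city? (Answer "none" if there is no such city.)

none

Head-to-head results (13 organisers):
Elsford vs Marwick: 7 to 6, Elsford.
Elsford vs Ostley: Elsford preferred on 2+2 = 4 ballots; Ostley wins 9–4.
Elsford vs Brixley: 4 to 9, Brixley.
Elsford vs Holwick: 2+3 = 5 for Elsford, 8 for Holwick — Holwick by 8–5.
Elsford vs Kelston: 5 to 8, Kelston.
Marwick vs Ostley: Marwick wins 8–5.
Marwick vs Brixley: Marwick is ranked higher on 6+2 = 8 ballots, Brixley on 5. Marwick wins 8–5.
Marwick vs Holwick: 2 for Marwick, 11 for Holwick — Holwick by 11–2.
Marwick vs Kelston: Marwick wins 11–2.
Ostley–Brixley: Ostley 11–2.
Ostley vs Holwick: Ostley preferred on 2+3 = 5 ballots; Holwick wins 8–5.
Ostley–Kelston: Ostley 11–2.
Brixley vs Holwick: Brixley is ranked higher on 3 ballots, Holwick on 10. Holwick wins 10–3.
Brixley vs Kelston: Brixley wins 9–4.
Holwick–Kelston: Holwick 13–0.
Each city has at least one pairwise win (Elsford beats Marwick; Marwick beats Ostley; Ostley beats Elsford; Brixley beats Elsford; Holwick beats Elsford; Kelston beats Elsford) — no Condorcet loser.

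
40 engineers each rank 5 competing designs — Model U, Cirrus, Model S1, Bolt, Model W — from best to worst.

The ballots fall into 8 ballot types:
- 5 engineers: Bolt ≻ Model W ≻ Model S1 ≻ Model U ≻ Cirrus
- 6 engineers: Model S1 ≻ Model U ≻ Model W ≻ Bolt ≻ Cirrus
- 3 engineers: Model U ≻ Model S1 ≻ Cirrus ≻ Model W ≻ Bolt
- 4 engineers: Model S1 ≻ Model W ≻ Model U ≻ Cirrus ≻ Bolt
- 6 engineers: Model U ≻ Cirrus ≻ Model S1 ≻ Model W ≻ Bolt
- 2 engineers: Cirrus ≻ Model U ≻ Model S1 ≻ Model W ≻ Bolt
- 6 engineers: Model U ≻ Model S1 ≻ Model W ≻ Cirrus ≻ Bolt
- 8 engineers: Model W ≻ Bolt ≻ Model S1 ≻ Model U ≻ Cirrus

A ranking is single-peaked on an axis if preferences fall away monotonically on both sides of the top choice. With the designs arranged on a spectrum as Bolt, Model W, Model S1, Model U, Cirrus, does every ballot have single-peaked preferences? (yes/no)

yes

Axis positions: Bolt=1, Model W=2, Model S1=3, Model U=4, Cirrus=5.
Ballot type 1 (peak Bolt at position 1): ranking walks positions 1-2-3-4-5, expanding outward from the peak — single-peaked.
Ballot type 2 (peak Model S1 at position 3): ranking walks positions 3-4-2-1-5, expanding outward from the peak — single-peaked.
Ballot type 3 (peak Model U at position 4): ranking walks positions 4-3-5-2-1, expanding outward from the peak — single-peaked.
Ballot type 4 (peak Model S1 at position 3): ranking walks positions 3-2-4-5-1, expanding outward from the peak — single-peaked.
Ballot type 5 (peak Model U at position 4): ranking walks positions 4-5-3-2-1, expanding outward from the peak — single-peaked.
Ballot type 6 (peak Cirrus at position 5): ranking walks positions 5-4-3-2-1, expanding outward from the peak — single-peaked.
Ballot type 7 (peak Model U at position 4): ranking walks positions 4-3-2-5-1, expanding outward from the peak — single-peaked.
Ballot type 8 (peak Model W at position 2): ranking walks positions 2-1-3-4-5, expanding outward from the peak — single-peaked.
Every ranking is single-peaked on this axis.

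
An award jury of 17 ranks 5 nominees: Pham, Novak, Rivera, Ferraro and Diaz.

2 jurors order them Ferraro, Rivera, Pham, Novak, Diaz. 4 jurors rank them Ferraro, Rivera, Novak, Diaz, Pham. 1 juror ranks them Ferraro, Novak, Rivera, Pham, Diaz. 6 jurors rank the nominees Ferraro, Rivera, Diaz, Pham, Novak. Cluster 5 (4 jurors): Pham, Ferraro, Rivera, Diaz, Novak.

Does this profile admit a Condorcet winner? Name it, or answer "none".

Head-to-head results (17 jurors):
Pham vs Novak: Pham preferred on 2+6+4 = 12 ballots; Pham wins 12–5.
Pham vs Rivera: Rivera wins 13–4.
Pham vs Ferraro: Pham is ranked higher on 4 ballots, Ferraro on 13. Ferraro wins 13–4.
Pham–Diaz: Diaz 10–7.
Novak vs Rivera: Novak preferred on 1 ballot; Rivera wins 16–1.
Novak–Ferraro: Ferraro 17–0.
Novak vs Diaz: Diaz wins 10–7.
Rivera–Ferraro: Ferraro 17–0.
Rivera vs Diaz: 17 to 0, Rivera.
Ferraro–Diaz: Ferraro 17–0.
Ferraro defeats every rival head-to-head and is the Condorcet winner.

Ferraro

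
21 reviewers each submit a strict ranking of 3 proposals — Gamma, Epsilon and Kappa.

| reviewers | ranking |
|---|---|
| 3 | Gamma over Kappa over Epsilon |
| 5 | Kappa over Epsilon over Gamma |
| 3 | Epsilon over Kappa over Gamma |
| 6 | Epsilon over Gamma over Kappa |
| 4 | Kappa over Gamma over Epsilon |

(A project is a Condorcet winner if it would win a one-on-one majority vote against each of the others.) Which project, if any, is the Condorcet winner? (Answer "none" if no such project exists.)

Head-to-head results (21 reviewers):
Gamma vs Epsilon: Gamma is ranked higher on 3+4 = 7 ballots, Epsilon on 14. Epsilon wins 14–7.
Gamma vs Kappa: Kappa, 12–9.
Epsilon vs Kappa: Kappa, 12–9.
Kappa defeats every rival head-to-head and is the Condorcet winner.

Kappa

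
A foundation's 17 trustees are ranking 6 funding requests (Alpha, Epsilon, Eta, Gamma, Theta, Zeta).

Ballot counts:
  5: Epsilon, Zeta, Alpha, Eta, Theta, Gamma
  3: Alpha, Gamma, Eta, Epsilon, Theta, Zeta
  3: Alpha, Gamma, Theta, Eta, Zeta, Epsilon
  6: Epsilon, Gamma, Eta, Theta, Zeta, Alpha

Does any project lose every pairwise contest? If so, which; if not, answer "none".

none

Head-to-head results (17 reviewers):
Alpha vs Epsilon: Epsilon, 11–6.
Alpha vs Eta: Alpha preferred on 5+3+3 = 11 ballots; Alpha wins 11–6.
Alpha vs Gamma: Alpha, 11–6.
Alpha vs Theta: Alpha, 11–6.
Alpha–Zeta: Zeta 11–6.
Epsilon vs Eta: Epsilon wins 11–6.
Epsilon–Gamma: Epsilon 11–6.
Epsilon vs Theta: 14 to 3, Epsilon.
Epsilon vs Zeta: 14 to 3, Epsilon.
Eta vs Gamma: 5 for Eta, 12 for Gamma — Gamma by 12–5.
Eta vs Theta: Eta, 14–3.
Eta vs Zeta: Eta wins 12–5.
Gamma vs Theta: 12 to 5, Gamma.
Gamma vs Zeta: 3+3+6 = 12 for Gamma, 5 for Zeta — Gamma by 12–5.
Theta vs Zeta: Theta is ranked higher on 3+3+6 = 12 ballots, Zeta on 5. Theta wins 12–5.
Every project wins at least one matchup (Alpha beats Eta; Epsilon beats Alpha; Eta beats Theta; Gamma beats Eta; Theta beats Zeta; Zeta beats Alpha), so there is no Condorcet loser.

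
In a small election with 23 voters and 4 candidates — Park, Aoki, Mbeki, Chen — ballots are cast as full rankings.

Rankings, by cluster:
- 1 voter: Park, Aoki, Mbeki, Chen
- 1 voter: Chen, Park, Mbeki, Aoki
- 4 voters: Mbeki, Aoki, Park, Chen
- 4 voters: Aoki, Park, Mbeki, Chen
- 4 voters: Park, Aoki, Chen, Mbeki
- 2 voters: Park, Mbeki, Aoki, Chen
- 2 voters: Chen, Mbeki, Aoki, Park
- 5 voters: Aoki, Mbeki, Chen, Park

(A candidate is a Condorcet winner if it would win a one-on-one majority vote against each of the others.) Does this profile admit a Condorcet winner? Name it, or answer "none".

Pairwise majorities:
Park vs Aoki: Park is ranked higher on 1+1+4+2 = 8 ballots, Aoki on 15. Aoki wins 15–8.
Park vs Mbeki: 1+1+4+4+2 = 12 for Park, 11 for Mbeki — Park by 12–11.
Park vs Chen: Park preferred on 1+4+4+4+2 = 15 ballots; Park wins 15–8.
Aoki vs Mbeki: 1+4+4+5 = 14 for Aoki, 9 for Mbeki — Aoki by 14–9.
Aoki vs Chen: 20 to 3, Aoki.
Mbeki vs Chen: 16 to 7, Mbeki.
Aoki beats each of Park, Mbeki, Chen — Aoki is the Condorcet winner.

Aoki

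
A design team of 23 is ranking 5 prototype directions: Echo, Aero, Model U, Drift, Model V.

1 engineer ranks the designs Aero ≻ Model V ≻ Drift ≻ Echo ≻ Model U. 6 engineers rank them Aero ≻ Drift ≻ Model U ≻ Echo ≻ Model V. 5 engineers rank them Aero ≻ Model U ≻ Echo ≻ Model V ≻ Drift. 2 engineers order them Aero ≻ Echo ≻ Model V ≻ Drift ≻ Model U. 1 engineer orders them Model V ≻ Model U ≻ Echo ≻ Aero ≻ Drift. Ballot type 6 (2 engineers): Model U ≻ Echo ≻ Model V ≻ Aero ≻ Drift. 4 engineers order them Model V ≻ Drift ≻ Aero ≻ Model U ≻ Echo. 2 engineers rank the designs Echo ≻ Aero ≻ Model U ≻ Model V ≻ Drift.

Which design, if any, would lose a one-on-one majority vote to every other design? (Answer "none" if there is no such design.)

Head-to-head results (23 engineers):
Echo vs Aero: Aero wins 18–5.
Echo vs Model U: Model U, 18–5.
Echo vs Drift: Echo is ranked higher on 5+2+1+2+2 = 12 ballots, Drift on 11. Echo wins 12–11.
Echo–Model V: Echo 17–6.
Aero–Model U: Aero 20–3.
Aero vs Drift: 19 to 4, Aero.
Aero vs Model V: Aero is ranked higher on 1+6+5+2+2 = 16 ballots, Model V on 7. Aero wins 16–7.
Model U vs Drift: Drift, 13–10.
Model U vs Model V: 15 to 8, Model U.
Drift vs Model V: Drift preferred on 6 ballots; Model V wins 17–6.
No design is winless: Echo beats Drift; Aero beats Echo; Model U beats Echo; Drift beats Model U; Model V beats Drift. There is no Condorcet loser.

none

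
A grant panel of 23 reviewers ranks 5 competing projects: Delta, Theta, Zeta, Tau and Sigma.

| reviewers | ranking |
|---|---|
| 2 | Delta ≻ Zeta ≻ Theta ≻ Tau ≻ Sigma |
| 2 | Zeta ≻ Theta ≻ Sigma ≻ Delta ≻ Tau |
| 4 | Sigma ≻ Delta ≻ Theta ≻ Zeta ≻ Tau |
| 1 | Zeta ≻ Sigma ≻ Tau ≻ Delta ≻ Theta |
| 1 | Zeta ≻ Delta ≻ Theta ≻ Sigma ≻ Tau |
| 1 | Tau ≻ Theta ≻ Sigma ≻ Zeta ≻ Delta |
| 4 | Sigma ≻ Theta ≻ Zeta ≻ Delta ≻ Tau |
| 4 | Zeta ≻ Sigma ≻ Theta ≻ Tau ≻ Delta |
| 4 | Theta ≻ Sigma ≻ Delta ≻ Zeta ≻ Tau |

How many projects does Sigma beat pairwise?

Sigma against each rival (23 reviewers):
Sigma vs Delta: Sigma wins 20–3.
Sigma–Theta: Sigma 13–10.
Sigma vs Zeta: Sigma preferred on 4+1+4+4 = 13 ballots; Sigma wins 13–10.
Sigma vs Tau: 20 for Sigma, 3 for Tau — Sigma by 20–3.
Sigma beats Delta, Theta, Zeta, Tau — 4 pairwise wins.

4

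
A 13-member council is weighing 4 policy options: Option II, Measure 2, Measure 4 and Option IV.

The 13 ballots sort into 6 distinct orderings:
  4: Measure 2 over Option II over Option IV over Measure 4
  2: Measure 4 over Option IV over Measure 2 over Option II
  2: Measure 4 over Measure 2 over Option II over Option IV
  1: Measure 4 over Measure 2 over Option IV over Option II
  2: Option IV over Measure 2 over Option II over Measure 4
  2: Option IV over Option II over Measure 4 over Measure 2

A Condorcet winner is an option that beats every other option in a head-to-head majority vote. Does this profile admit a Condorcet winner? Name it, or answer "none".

Check each pair by majority over 13 ballots:
Option II–Measure 2: Measure 2 11–2.
Option II vs Measure 4: Option II, 8–5.
Option II vs Option IV: 6 to 7, Option IV.
Measure 2 vs Measure 4: Measure 4 wins 7–6.
Measure 2 vs Option IV: 4+2+1 = 7 for Measure 2, 6 for Option IV — Measure 2 by 7–6.
Measure 4 vs Option IV: Measure 4 preferred on 2+2+1 = 5 ballots; Option IV wins 8–5.
Each option drops at least one matchup (Option II loses to Measure 2; Measure 2 loses to Measure 4; Measure 4 loses to Option II; Option IV loses to Measure 2); the cycle Option II beats Measure 4 beats Measure 2 beats Option II rules out a Condorcet winner.

none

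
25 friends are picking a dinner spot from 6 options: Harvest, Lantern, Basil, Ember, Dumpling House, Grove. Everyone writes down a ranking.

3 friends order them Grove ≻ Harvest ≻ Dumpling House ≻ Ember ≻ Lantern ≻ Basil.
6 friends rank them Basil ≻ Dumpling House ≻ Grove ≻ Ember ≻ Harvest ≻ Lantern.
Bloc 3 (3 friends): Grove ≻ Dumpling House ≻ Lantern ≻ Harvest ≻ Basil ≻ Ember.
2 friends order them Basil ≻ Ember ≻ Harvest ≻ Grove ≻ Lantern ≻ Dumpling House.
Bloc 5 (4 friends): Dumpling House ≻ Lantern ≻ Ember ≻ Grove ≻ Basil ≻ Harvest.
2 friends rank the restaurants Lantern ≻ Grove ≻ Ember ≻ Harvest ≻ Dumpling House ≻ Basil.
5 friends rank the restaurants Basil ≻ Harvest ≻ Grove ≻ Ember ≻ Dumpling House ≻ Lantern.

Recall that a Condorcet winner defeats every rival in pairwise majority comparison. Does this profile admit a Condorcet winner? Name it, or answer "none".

Basil

Pairwise majorities:
Harvest vs Lantern: Harvest wins 16–9.
Harvest vs Basil: Basil, 17–8.
Harvest vs Ember: Ember wins 14–11.
Harvest–Dumpling House: Dumpling House 13–12.
Harvest vs Grove: Grove wins 18–7.
Lantern–Basil: Basil 13–12.
Lantern vs Ember: Ember, 16–9.
Lantern vs Dumpling House: Dumpling House wins 21–4.
Lantern vs Grove: Grove wins 19–6.
Basil–Ember: Basil 16–9.
Basil–Dumpling House: Basil 13–12.
Basil vs Grove: Basil, 13–12.
Ember vs Dumpling House: Dumpling House, 16–9.
Ember vs Grove: Grove wins 19–6.
Dumpling House vs Grove: Grove wins 15–10.
Basil wins every pairwise contest, so Basil is the Condorcet winner.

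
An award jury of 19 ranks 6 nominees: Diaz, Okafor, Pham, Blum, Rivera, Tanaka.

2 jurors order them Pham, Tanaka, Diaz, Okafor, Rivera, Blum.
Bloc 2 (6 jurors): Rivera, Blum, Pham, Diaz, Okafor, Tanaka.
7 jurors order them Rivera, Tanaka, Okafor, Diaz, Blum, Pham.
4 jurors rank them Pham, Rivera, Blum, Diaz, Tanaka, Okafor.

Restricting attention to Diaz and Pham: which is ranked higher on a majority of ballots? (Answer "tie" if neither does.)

Pham

Ballots ranking Diaz above Pham: 7.
Ballots ranking Pham above Diaz: 19 − 7 = 12.
Pham wins the head-to-head 12–7.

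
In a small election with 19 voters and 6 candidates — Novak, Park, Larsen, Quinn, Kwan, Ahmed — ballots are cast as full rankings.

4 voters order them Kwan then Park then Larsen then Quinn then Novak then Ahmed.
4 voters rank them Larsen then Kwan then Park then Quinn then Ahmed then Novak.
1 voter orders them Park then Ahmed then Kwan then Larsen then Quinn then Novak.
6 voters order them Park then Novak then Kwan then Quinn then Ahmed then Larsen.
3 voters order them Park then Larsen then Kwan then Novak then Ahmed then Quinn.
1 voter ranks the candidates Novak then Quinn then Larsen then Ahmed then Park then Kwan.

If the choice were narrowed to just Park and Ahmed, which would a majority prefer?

Ballots ranking Park above Ahmed: 4 + 4 + 1 + 6 + 3 = 18.
Ballots ranking Ahmed above Park: 19 − 18 = 1.
Park wins the head-to-head 18–1.

Park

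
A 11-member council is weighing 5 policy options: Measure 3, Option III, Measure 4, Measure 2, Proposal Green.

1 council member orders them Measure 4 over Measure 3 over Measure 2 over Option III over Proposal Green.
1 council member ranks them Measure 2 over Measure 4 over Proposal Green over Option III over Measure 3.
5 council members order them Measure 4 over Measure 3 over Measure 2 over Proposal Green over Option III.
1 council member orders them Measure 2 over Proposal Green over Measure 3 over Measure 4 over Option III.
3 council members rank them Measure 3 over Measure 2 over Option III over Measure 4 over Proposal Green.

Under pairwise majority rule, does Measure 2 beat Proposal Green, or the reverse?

Ballots ranking Measure 2 above Proposal Green: 1 + 1 + 5 + 1 + 3 = 11.
Ballots ranking Proposal Green above Measure 2: 11 − 11 = 0.
Measure 2 wins the head-to-head 11–0.

Measure 2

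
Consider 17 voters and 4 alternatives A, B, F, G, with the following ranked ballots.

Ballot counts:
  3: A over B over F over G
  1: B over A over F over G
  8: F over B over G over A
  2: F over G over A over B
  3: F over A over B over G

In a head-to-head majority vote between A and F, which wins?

F

Ballots ranking A above F: 3 + 1 = 4.
Ballots ranking F above A: 17 − 4 = 13.
F wins the head-to-head 13–4.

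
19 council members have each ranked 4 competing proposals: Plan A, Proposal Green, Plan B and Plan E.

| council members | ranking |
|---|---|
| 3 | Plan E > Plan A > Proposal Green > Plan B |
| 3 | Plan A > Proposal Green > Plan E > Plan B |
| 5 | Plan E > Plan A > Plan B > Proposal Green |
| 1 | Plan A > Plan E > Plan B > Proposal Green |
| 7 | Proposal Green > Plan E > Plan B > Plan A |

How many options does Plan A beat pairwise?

Plan A against each rival (19 council members):
Plan A vs Proposal Green: Plan A, 12–7.
Plan A vs Plan B: Plan A, 12–7.
Plan A vs Plan E: 4 to 15, Plan E.
Plan A beats Proposal Green, Plan B; loses to Plan E — 2 pairwise wins.

2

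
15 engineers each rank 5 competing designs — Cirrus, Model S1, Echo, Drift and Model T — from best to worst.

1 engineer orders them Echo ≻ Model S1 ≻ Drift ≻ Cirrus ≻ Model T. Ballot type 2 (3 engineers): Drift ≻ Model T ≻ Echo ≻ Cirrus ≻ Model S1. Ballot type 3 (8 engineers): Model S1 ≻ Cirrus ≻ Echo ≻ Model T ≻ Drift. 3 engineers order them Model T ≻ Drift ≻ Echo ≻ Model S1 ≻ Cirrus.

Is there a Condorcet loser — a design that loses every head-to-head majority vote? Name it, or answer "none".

Head-to-head results (15 engineers):
Cirrus vs Model S1: 3 to 12, Model S1.
Cirrus–Echo: Cirrus 8–7.
Cirrus vs Drift: Cirrus, 8–7.
Cirrus vs Model T: Cirrus preferred on 1+8 = 9 ballots; Cirrus wins 9–6.
Model S1 vs Echo: Model S1, 8–7.
Model S1 vs Drift: Model S1 wins 9–6.
Model S1 vs Model T: Model S1, 9–6.
Echo vs Drift: Echo, 9–6.
Echo vs Model T: Echo, 9–6.
Drift–Model T: Model T 11–4.
Only Drift has no wins; Drift is the Condorcet loser.

Drift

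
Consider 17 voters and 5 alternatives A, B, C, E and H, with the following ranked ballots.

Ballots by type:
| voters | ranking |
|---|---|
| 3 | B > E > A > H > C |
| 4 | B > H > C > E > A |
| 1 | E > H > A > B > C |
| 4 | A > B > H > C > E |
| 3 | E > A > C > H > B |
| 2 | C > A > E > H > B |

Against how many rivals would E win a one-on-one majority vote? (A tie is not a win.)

E against each rival (17 voters):
E vs A: E, 11–6.
E vs B: B, 11–6.
E vs C: C wins 10–7.
E vs H: E is ranked higher on 3+1+3+2 = 9 ballots, H on 8. E wins 9–8.
E beats A, H; loses to B, C — 2 pairwise wins.

2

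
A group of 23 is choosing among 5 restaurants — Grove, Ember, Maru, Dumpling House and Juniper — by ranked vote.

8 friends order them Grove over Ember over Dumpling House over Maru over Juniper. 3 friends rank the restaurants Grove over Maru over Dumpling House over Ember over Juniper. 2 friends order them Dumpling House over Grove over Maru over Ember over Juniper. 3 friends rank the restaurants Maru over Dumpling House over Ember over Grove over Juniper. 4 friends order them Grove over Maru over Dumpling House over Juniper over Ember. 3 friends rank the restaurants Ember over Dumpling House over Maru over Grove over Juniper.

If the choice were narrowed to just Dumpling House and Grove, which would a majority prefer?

Grove

Ballots ranking Dumpling House above Grove: 2 + 3 + 3 = 8.
Ballots ranking Grove above Dumpling House: 23 − 8 = 15.
Grove wins the head-to-head 15–8.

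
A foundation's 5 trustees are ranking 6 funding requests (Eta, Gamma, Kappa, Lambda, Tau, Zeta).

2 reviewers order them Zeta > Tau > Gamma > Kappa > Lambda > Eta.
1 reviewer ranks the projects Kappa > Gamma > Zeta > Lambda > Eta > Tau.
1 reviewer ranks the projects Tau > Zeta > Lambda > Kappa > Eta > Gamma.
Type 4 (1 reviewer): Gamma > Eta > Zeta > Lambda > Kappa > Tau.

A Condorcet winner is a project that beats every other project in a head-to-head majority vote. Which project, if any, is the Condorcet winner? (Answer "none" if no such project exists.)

Zeta

Head-to-head results (5 reviewers):
Eta vs Gamma: Eta is ranked higher on 1 ballot, Gamma on 4. Gamma wins 4–1.
Eta–Kappa: Kappa 4–1.
Eta vs Lambda: Lambda wins 4–1.
Eta–Tau: Tau 3–2.
Eta vs Zeta: Eta preferred on 1 ballot; Zeta wins 4–1.
Gamma vs Kappa: Gamma wins 3–2.
Gamma vs Lambda: Gamma is ranked higher on 2+1+1 = 4 ballots, Lambda on 1. Gamma wins 4–1.
Gamma vs Tau: Gamma is ranked higher on 1+1 = 2 ballots, Tau on 3. Tau wins 3–2.
Gamma vs Zeta: 1+1 = 2 for Gamma, 3 for Zeta — Zeta by 3–2.
Kappa vs Lambda: 2+1 = 3 for Kappa, 2 for Lambda — Kappa by 3–2.
Kappa vs Tau: Tau, 3–2.
Kappa vs Zeta: Kappa preferred on 1 ballot; Zeta wins 4–1.
Lambda–Tau: Tau 3–2.
Lambda vs Zeta: 0 for Lambda, 5 for Zeta — Zeta by 5–0.
Tau–Zeta: Zeta 4–1.
Zeta beats each of Eta, Gamma, Kappa, Lambda, Tau — Zeta is the Condorcet winner.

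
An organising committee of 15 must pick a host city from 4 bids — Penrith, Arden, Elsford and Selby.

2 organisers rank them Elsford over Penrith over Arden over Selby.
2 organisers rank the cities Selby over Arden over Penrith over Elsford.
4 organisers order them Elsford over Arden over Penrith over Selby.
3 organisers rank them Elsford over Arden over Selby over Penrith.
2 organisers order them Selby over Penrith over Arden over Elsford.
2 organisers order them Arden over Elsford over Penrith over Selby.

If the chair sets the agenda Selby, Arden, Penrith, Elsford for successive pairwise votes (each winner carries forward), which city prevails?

Elsford

Round 1: Selby vs Arden — 4–11, Arden advances.
Round 2: Arden vs Penrith — 11–4, Arden advances.
Round 3: Arden vs Elsford — 6–9, Elsford advances.
The agenda winner is Elsford.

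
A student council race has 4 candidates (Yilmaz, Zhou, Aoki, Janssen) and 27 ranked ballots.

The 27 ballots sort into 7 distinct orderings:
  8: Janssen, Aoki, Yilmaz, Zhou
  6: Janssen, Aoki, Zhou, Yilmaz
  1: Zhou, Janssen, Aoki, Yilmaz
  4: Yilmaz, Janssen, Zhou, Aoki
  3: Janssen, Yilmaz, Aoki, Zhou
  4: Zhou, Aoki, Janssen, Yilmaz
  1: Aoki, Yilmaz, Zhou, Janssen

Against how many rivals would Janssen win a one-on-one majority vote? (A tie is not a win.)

3

Janssen against each rival (27 voters):
Janssen vs Yilmaz: Janssen preferred on 8+6+1+3+4 = 22 ballots; Janssen wins 22–5.
Janssen vs Zhou: Janssen is ranked higher on 8+6+4+3 = 21 ballots, Zhou on 6. Janssen wins 21–6.
Janssen–Aoki: Janssen 22–5.
Janssen beats Yilmaz, Zhou, Aoki — 3 pairwise wins.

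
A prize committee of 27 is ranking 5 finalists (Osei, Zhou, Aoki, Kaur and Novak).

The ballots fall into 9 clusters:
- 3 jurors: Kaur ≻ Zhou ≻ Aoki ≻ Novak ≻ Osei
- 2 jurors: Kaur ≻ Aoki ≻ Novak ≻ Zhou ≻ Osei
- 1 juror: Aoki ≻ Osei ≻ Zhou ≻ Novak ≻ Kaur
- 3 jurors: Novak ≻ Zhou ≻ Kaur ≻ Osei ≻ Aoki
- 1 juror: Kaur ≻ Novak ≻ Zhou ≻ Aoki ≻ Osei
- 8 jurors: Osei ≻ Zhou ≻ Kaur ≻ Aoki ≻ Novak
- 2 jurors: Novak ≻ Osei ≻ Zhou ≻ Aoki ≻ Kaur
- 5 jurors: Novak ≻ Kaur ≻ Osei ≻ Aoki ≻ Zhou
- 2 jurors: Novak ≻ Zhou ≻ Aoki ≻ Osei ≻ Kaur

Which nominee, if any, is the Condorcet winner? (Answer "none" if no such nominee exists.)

Check each pair by majority over 27 ballots:
Osei vs Zhou: Osei preferred on 1+8+2+5 = 16 ballots; Osei wins 16–11.
Osei vs Aoki: Osei preferred on 3+8+2+5 = 18 ballots; Osei wins 18–9.
Osei vs Kaur: 1+8+2+2 = 13 for Osei, 14 for Kaur — Kaur by 14–13.
Osei vs Novak: 1+8 = 9 for Osei, 18 for Novak — Novak by 18–9.
Zhou vs Aoki: Zhou preferred on 3+3+1+8+2+2 = 19 ballots; Zhou wins 19–8.
Zhou vs Kaur: Zhou is ranked higher on 1+3+8+2+2 = 16 ballots, Kaur on 11. Zhou wins 16–11.
Zhou vs Novak: 12 to 15, Novak.
Aoki vs Kaur: Aoki is ranked higher on 1+2+2 = 5 ballots, Kaur on 22. Kaur wins 22–5.
Aoki vs Novak: 14 to 13, Aoki.
Kaur vs Novak: 14 to 13, Kaur.
No nominee is unbeaten: Osei loses to Kaur; Zhou loses to Osei; Aoki loses to Osei; Kaur loses to Zhou; Novak loses to Aoki. In particular Osei → Zhou → Kaur → Osei is a majority cycle — no Condorcet winner exists.

none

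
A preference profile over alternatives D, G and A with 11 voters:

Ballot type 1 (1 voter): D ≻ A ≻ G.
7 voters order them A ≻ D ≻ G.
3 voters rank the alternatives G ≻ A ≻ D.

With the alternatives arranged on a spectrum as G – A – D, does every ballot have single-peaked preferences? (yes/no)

Axis positions: G=1, A=2, D=3.
Ballot type 1 (peak D at position 3): ranking walks positions 3-2-1, expanding outward from the peak — single-peaked.
Ballot type 2 (peak A at position 2): ranking walks positions 2-3-1, expanding outward from the peak — single-peaked.
Ballot type 3 (peak G at position 1): ranking walks positions 1-2-3, expanding outward from the peak — single-peaked.
Every ranking is single-peaked on this axis.

yes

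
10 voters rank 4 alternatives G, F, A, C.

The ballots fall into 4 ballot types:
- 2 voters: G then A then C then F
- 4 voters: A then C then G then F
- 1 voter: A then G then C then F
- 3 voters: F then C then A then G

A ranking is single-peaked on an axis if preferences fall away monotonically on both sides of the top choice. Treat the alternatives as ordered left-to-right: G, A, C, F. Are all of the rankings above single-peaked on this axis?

yes

Axis positions: G=1, A=2, C=3, F=4.
Ballot type 1 (peak G at position 1): ranking walks positions 1-2-3-4, expanding outward from the peak — single-peaked.
Ballot type 2 (peak A at position 2): ranking walks positions 2-3-1-4, expanding outward from the peak — single-peaked.
Ballot type 3 (peak A at position 2): ranking walks positions 2-1-3-4, expanding outward from the peak — single-peaked.
Ballot type 4 (peak F at position 4): ranking walks positions 4-3-2-1, expanding outward from the peak — single-peaked.
Every ranking is single-peaked on this axis.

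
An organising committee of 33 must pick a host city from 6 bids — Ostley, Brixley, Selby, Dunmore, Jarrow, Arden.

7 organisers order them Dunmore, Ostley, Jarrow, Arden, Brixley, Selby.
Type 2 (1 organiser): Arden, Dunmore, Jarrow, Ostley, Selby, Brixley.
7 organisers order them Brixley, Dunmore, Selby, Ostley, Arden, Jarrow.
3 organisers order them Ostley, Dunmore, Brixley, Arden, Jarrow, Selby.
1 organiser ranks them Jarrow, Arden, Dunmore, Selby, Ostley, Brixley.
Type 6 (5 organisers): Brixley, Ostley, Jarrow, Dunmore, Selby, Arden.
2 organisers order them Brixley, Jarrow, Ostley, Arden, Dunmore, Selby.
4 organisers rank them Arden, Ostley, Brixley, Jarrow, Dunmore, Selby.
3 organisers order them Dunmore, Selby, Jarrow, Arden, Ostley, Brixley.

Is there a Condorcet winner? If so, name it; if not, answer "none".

none

Pairwise majorities:
Ostley vs Brixley: Ostley is ranked higher on 7+1+3+1+4+3 = 19 ballots, Brixley on 14. Ostley wins 19–14.
Ostley vs Selby: 22 to 11, Ostley.
Ostley vs Dunmore: Ostley is ranked higher on 3+5+2+4 = 14 ballots, Dunmore on 19. Dunmore wins 19–14.
Ostley vs Jarrow: Ostley is ranked higher on 7+7+3+5+4 = 26 ballots, Jarrow on 7. Ostley wins 26–7.
Ostley vs Arden: 7+7+3+5+2 = 24 for Ostley, 9 for Arden — Ostley by 24–9.
Brixley vs Selby: Brixley preferred on 7+7+3+5+2+4 = 28 ballots; Brixley wins 28–5.
Brixley vs Dunmore: 7+5+2+4 = 18 for Brixley, 15 for Dunmore — Brixley by 18–15.
Brixley vs Jarrow: Brixley preferred on 7+3+5+2+4 = 21 ballots; Brixley wins 21–12.
Brixley vs Arden: 17 to 16, Brixley.
Selby vs Dunmore: Selby is ranked higher on 0 ballots, Dunmore on 33. Dunmore wins 33–0.
Selby vs Jarrow: 10 to 23, Jarrow.
Selby vs Arden: 15 to 18, Arden.
Dunmore vs Jarrow: Dunmore preferred on 7+1+7+3+3 = 21 ballots; Dunmore wins 21–12.
Dunmore vs Arden: Dunmore preferred on 7+7+3+5+3 = 25 ballots; Dunmore wins 25–8.
Jarrow vs Arden: 7+1+5+2+3 = 18 for Jarrow, 15 for Arden — Jarrow by 18–15.
Every city loses at least once (Ostley loses to Dunmore; Brixley loses to Ostley; Selby loses to Ostley; Dunmore loses to Brixley; Jarrow loses to Ostley; Arden loses to Ostley). The majority relation contains the cycle Ostley beats Brixley beats Dunmore beats Ostley, so there is no Condorcet winner.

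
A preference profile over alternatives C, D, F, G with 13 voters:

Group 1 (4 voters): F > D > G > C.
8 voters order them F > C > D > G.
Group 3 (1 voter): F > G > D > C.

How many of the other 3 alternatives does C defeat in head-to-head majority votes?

2

C against each rival (13 voters):
C vs D: C is ranked higher on 8 ballots, D on 5. C wins 8–5.
C–F: F 13–0.
C vs G: C wins 8–5.
C beats D, G; loses to F — 2 pairwise wins.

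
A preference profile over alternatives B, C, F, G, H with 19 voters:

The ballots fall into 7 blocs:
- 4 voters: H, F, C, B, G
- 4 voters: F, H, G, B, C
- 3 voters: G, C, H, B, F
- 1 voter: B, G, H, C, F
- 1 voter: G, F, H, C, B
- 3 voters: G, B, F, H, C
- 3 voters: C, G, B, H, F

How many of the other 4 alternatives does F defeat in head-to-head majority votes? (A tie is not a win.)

1

F against each rival (19 voters):
F vs B: B wins 10–9.
F vs C: F is ranked higher on 4+4+1+3 = 12 ballots, C on 7. F wins 12–7.
F vs G: F preferred on 4+4 = 8 ballots; G wins 11–8.
F vs H: H, 11–8.
F beats C; loses to B, G, H — 1 pairwise win.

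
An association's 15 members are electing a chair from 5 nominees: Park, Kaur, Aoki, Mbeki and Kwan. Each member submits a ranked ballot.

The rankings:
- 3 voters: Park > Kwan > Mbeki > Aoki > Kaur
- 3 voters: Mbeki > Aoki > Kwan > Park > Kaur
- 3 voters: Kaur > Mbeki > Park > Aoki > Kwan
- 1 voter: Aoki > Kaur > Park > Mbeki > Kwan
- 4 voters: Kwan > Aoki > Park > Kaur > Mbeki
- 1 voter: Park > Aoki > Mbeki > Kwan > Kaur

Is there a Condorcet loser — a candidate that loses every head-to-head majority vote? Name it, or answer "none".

Head-to-head results (15 voters):
Park vs Kaur: Park, 11–4.
Park vs Aoki: Park preferred on 3+3+1 = 7 ballots; Aoki wins 8–7.
Park vs Mbeki: Park, 9–6.
Park vs Kwan: 3+3+1+1 = 8 for Park, 7 for Kwan — Park by 8–7.
Kaur vs Aoki: Kaur preferred on 3 ballots; Aoki wins 12–3.
Kaur vs Mbeki: Kaur, 8–7.
Kaur vs Kwan: Kaur is ranked higher on 3+1 = 4 ballots, Kwan on 11. Kwan wins 11–4.
Aoki vs Mbeki: Mbeki wins 9–6.
Aoki vs Kwan: Aoki wins 8–7.
Mbeki vs Kwan: 8 to 7, Mbeki.
No candidate is winless: Park beats Kaur; Kaur beats Mbeki; Aoki beats Park; Mbeki beats Aoki; Kwan beats Kaur. There is no Condorcet loser.

none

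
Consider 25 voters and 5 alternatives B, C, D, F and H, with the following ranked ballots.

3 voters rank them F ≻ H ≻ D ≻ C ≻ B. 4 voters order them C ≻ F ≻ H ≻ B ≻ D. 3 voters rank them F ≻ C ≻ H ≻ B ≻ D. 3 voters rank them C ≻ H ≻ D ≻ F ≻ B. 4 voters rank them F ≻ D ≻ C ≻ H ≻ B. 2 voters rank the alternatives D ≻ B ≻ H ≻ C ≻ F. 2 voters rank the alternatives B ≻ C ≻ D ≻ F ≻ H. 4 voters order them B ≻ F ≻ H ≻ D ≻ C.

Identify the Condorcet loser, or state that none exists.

Head-to-head results (25 voters):
B vs C: 2+2+4 = 8 for B, 17 for C — C by 17–8.
B vs D: B wins 13–12.
B vs F: F, 17–8.
B–H: H 17–8.
C–D: D 13–12.
C vs F: 11 to 14, F.
C vs H: C, 16–9.
D vs F: 7 to 18, F.
D vs H: H wins 17–8.
F vs H: F preferred on 3+4+3+4+2+4 = 20 ballots; F wins 20–5.
Every alternative wins at least one matchup (B beats D; C beats B; D beats C; F beats B; H beats B), so there is no Condorcet loser.

none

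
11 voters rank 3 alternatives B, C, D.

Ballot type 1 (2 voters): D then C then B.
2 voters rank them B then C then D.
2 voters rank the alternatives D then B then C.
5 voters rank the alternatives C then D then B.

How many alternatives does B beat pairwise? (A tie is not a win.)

0

B against each rival (11 voters):
B–C: C 7–4.
B vs D: 2 for B, 9 for D — D by 9–2.
B beats no one; loses to C, D — 0 pairwise wins.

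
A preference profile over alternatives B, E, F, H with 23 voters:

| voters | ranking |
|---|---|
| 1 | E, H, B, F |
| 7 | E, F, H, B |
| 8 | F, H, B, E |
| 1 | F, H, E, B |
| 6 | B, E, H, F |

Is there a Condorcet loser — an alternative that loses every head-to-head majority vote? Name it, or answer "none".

Head-to-head results (23 voters):
B vs E: B is ranked higher on 8+6 = 14 ballots, E on 9. B wins 14–9.
B vs F: F, 16–7.
B–H: H 17–6.
E vs F: E preferred on 1+7+6 = 14 ballots; E wins 14–9.
E vs H: E, 14–9.
F vs H: F preferred on 7+8+1 = 16 ballots; F wins 16–7.
Every alternative wins at least one matchup (B beats E; E beats F; F beats B; H beats B), so there is no Condorcet loser.

none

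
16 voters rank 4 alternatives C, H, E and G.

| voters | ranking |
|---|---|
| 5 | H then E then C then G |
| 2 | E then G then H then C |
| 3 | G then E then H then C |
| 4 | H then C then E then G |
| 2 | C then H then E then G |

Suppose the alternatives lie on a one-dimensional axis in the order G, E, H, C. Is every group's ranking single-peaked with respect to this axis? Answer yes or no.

Axis positions: G=1, E=2, H=3, C=4.
Group 1 (peak H at position 3): ranking walks positions 3-2-4-1, expanding outward from the peak — single-peaked.
Group 2 (peak E at position 2): ranking walks positions 2-1-3-4, expanding outward from the peak — single-peaked.
Group 3 (peak G at position 1): ranking walks positions 1-2-3-4, expanding outward from the peak — single-peaked.
Group 4 (peak H at position 3): ranking walks positions 3-4-2-1, expanding outward from the peak — single-peaked.
Group 5 (peak C at position 4): ranking walks positions 4-3-2-1, expanding outward from the peak — single-peaked.
Every ranking is single-peaked on this axis.

yes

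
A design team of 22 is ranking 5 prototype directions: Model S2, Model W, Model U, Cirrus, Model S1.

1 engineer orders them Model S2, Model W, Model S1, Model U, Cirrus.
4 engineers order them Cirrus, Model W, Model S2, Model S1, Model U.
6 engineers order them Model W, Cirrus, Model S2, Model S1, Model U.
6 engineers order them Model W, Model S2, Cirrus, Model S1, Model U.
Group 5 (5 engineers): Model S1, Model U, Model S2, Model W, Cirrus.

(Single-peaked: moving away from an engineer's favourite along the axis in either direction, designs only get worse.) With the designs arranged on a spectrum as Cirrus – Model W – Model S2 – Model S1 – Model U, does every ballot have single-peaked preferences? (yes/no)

yes

Axis positions: Cirrus=1, Model W=2, Model S2=3, Model S1=4, Model U=5.
Group 1 (peak Model S2 at position 3): ranking walks positions 3-2-4-5-1, expanding outward from the peak — single-peaked.
Group 2 (peak Cirrus at position 1): ranking walks positions 1-2-3-4-5, expanding outward from the peak — single-peaked.
Group 3 (peak Model W at position 2): ranking walks positions 2-1-3-4-5, expanding outward from the peak — single-peaked.
Group 4 (peak Model W at position 2): ranking walks positions 2-3-1-4-5, expanding outward from the peak — single-peaked.
Group 5 (peak Model S1 at position 4): ranking walks positions 4-5-3-2-1, expanding outward from the peak — single-peaked.
Every ranking is single-peaked on this axis.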